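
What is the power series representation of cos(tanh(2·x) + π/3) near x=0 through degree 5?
-74·√(3)·x^5/15 + 3·x^4 + 2·√(3)·x^3 - x^2 - √(3)·x + 1/2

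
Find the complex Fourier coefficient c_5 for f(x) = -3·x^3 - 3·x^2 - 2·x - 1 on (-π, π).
Compute the real Fourier coefficients first: a_5 = 12/25, b_5 = -6·π^2/5 - 64/125.
Then c_5 = (a_5 − i·b_5)/2 = 6/25 + 32·i/125 + 3·i·π^2/5.

Final answer: 6/25 + 32·i/125 + 3·i·π^2/5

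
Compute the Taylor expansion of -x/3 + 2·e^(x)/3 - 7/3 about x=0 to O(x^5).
x^4/36 + x^3/9 + x^2/3 + x/3 - 5/3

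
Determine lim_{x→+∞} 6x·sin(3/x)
As x → +∞: let u = 3/x → 0⁺; then 6·x·sin(3/x) = 6·3·sin(u)/u → 6·3·1 = 18.
Limit = 18.

Final answer: 18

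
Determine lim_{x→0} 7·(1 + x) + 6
Direct substitution at x = 0 gives 13.

Final answer: 13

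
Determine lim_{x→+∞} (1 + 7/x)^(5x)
As x → +∞: write (1 + 7/x)^(5x) = ((1 + 7/x)^x)^5 → (e^7)^5 = e^35.
Limit = e^(35).

Final answer: e^(35)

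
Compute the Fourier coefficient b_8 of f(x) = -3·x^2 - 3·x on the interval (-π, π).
b_8 = (1/π) ∫_{-π}^{π} f(x)·sin(8x) dx.
Evaluate the integral (use parity and integration by parts as needed): b_8 = 3/4.

Final answer: 3/4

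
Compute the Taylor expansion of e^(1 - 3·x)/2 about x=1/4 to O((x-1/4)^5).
e^(1/4)/2 - 3·e^(1/4)·(x - 1/4)/2 + 9·e^(1/4)·(x - 1/4)^2/4 - 9·e^(1/4)·(x - 1/4)^3/4 + 27·e^(1/4)·(x - 1/4)^4/16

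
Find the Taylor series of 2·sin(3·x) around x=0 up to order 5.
81·x^5/20 - 9·x^3 + 6·x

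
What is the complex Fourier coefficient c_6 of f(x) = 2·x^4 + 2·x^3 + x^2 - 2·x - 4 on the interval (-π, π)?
Compute the real Fourier coefficients first: a_6 = 1/27 + 4·π^2/9, b_6 = 7/9 - 2·π^2/3.
Then c_6 = (a_6 − i·b_6)/2 = 1/54 + 2·π^2/9 - 7·i/18 + i·π^2/3.

Final answer: 1/54 + 2·π^2/9 - 7·i/18 + i·π^2/3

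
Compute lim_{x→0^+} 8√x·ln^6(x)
This is a 0·∞ indeterminate form at x → 0⁺.
Rewrite the product as 8·ln^6(x) / x^(-1/2) and apply L'Hôpital, or use the standard hierarchy x^(-1/2) ≫ |ln x|^6 as x → 0⁺.
The indeterminate product → 0, so the limit = 0.

Final answer: 0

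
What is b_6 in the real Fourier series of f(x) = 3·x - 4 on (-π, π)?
b_6 = (1/π) ∫_{-π}^{π} f(x)·sin(6x) dx.
Evaluate the integral (use parity and integration by parts as needed): b_6 = -1.

Final answer: -1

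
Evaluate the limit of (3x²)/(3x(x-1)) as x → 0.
Both numerator and denominator → 0 as x → 0; this is a 0/0 indeterminate form.
Expand each to leading order near x = 0: numerator ~ 3·x^2, denominator ~ -3·x.
The limit of the ratio is 0.

Final answer: 0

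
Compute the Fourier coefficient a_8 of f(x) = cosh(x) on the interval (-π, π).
a_8 = (1/π) ∫_{-π}^{π} f(x)·cos(8x) dx.
Evaluate the integral (use parity and integration by parts as needed): a_8 = 2·sinh(π)/(65·π).

Final answer: 2·sinh(π)/(65·π)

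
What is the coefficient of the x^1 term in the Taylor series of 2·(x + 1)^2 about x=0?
Expand to order 1: 2·(x + 1)^2 = 4·x + 2 + O(x^2).
The coefficient of x^1 is 4.

Final answer: 4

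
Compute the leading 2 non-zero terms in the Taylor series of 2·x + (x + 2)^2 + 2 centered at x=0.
6·x + 6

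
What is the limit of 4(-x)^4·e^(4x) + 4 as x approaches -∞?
The product is a 0·∞ indeterminate form at x → -∞.
Rewrite the product as 4(-x)^4 / e^(-4x) (an ∞/∞ form) and apply L'Hôpital, or use the standard hierarchy e^(4|x|) ≫ |(-x)^4| as x → -∞.
The indeterminate product → 0, so the limit = 4.

Final answer: 4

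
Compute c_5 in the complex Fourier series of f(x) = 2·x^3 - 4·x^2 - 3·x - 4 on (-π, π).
Compute the real Fourier coefficients first: a_5 = 16/25, b_5 = -174/125 + 4·π^2/5.
Then c_5 = (a_5 − i·b_5)/2 = 8/25 - 2·i·π^2/5 + 87·i/125.

Final answer: 8/25 - 2·i·π^2/5 + 87·i/125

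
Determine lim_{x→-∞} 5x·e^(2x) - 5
The product is a 0·∞ indeterminate form at x → -∞.
Rewrite the product as 5x / e^(-2x) (an ∞/∞ form) and apply L'Hôpital, or use the standard hierarchy e^(2|x|) ≫ |x| as x → -∞.
The indeterminate product → 0, so the limit = -5.

Final answer: -5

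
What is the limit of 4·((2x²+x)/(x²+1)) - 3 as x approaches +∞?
Evaluate the dominant behaviour as x → +∞; each term tends to a finite value or vanishes.
Limit = 5.

Final answer: 5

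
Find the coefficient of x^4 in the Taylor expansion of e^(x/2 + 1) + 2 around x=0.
Expand to order 4: e^(x/2 + 1) + 2 = e·x^4/384 + e·x^3/48 + e·x^2/8 + e·x/2 + 2 + e + O(x^5).
The coefficient of x^4 is e/384.

Final answer: e/384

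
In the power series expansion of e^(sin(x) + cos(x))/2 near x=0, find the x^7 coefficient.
e/1440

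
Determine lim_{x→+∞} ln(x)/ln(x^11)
This is an ∞/∞ indeterminate form as x → +∞.
Write ln(x^11) = 11·ln(x), reducing the quotient to 1/11.
Limit = 1/11.

Final answer: 1/11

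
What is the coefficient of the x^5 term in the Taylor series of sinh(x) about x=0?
Expand to order 5: sinh(x) = x^5/120 + x^3/6 + x + O(x^6).
The coefficient of x^5 is 1/120.

Final answer: 1/120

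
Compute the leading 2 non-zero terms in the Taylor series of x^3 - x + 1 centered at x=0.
1 - x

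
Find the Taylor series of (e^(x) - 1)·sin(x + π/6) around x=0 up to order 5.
x^5·(-√(3)/48 - 1/60) - 5·x^4/48 + x^3·(-1/6 + √(3)/4) + x^2·(1/4 + √(3)/2) + x/2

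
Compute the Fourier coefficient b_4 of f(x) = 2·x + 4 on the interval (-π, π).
b_4 = (1/π) ∫_{-π}^{π} f(x)·sin(4x) dx.
Evaluate the integral (use parity and integration by parts as needed): b_4 = -1.

Final answer: -1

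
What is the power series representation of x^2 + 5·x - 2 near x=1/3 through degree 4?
-2/9 + 17·(x - 1/3)/3 + (x - 1/3)^2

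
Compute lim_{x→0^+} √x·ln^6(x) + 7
The product is a 0·∞ indeterminate form at x → 0⁺.
Rewrite the product as ln^6(x) / x^(-1/2) and apply L'Hôpital, or use the standard hierarchy x^(-1/2) ≫ |ln x|^6 as x → 0⁺.
The indeterminate product → 0, so the limit = 7.

Final answer: 7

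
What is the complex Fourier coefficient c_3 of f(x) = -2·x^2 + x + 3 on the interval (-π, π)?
Compute the real Fourier coefficients first: a_3 = 8/9, b_3 = 2/3.
Then c_3 = (a_3 − i·b_3)/2 = 4/9 - i/3.

Final answer: 4/9 - i/3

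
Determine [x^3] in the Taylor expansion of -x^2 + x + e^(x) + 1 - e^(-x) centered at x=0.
Expand to order 3: -x^2 + x + e^(x) + 1 - e^(-x) = x^3/3 - x^2 + 3·x + 1 + O(x^4).
The coefficient of x^3 is 1/3.

Final answer: 1/3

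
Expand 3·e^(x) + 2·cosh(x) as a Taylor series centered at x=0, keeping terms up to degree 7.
x^7/1680 + x^6/144 + x^5/40 + 5·x^4/24 + x^3/2 + 5·x^2/2 + 3·x + 5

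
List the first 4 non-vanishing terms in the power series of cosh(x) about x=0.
x^6/720 + x^4/24 + x^2/2 + 1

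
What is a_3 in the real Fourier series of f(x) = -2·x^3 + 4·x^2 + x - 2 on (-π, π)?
a_3 = (1/π) ∫_{-π}^{π} f(x)·cos(3x) dx.
Evaluate the integral (use parity and integration by parts as needed): a_3 = -16/9.

Final answer: -16/9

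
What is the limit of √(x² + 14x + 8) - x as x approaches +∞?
This is an ∞ − ∞ indeterminate form.
Multiply and divide by the conjugate √(x²+14x + 8) + x; the x² terms cancel, leaving (14x + 8)/(√(x²+14x + 8)+x) → 14/2 = 7.
Limit = 7.

Final answer: 7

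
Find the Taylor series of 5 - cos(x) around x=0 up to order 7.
x^6/720 - x^4/24 + x^2/2 + 4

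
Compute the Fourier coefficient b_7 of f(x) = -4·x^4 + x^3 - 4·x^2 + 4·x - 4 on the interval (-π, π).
b_7 = (1/π) ∫_{-π}^{π} f(x)·sin(7x) dx.
Evaluate the integral (use parity and integration by parts as needed): b_7 = 380/343 + 2·π^2/7.

Final answer: 380/343 + 2·π^2/7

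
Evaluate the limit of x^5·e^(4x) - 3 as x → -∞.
The product is a 0·∞ indeterminate form at x → -∞.
Rewrite the product as x^5 / e^(-4x) (an ∞/∞ form) and apply L'Hôpital, or use the standard hierarchy e^(4|x|) ≫ |x^5| as x → -∞.
The indeterminate product → 0, so the limit = -3.

Final answer: -3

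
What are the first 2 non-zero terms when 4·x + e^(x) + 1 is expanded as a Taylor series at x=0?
5·x + 2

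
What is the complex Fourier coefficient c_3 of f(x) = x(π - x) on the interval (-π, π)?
Compute the real Fourier coefficients first: a_3 = 4/9, b_3 = 2·π/3.
Then c_3 = (a_3 − i·b_3)/2 = 2/9 - i·π/3.

Final answer: 2/9 - i·π/3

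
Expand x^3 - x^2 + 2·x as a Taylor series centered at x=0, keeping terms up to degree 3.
x^3 - x^2 + 2·x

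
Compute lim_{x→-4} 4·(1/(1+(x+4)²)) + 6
Direct substitution at x = -4 gives 10.

Final answer: 10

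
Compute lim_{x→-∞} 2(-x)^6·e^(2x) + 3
The product is a 0·∞ indeterminate form at x → -∞.
Rewrite the product as 2(-x)^6 / e^(-2x) (an ∞/∞ form) and apply L'Hôpital, or use the standard hierarchy e^(2|x|) ≫ |(-x)^6| as x → -∞.
The indeterminate product → 0, so the limit = 3.

Final answer: 3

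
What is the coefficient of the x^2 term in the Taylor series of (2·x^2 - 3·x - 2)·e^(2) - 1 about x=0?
Expand to order 2: (2·x^2 - 3·x - 2)·e^(2) - 1 = 2·x^2·e^(2) - 3·x·e^(2) - 2·e^(2) - 1 + O(x^3).
The coefficient of x^2 is 2·e^(2).

Final answer: 2·e^(2)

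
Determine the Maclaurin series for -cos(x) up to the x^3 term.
x^2/2 - 1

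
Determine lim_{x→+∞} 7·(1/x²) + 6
Evaluate the dominant behaviour as x → +∞; each term tends to a finite value or vanishes.
Limit = 6.

Final answer: 6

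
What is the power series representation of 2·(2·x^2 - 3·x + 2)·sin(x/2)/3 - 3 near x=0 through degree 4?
x^4/24 + 23·x^3/36 - x^2 + 2·x/3 - 3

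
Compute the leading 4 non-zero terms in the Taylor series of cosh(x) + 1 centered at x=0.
x^6/720 + x^4/24 + x^2/2 + 2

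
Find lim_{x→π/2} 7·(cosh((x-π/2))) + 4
Direct substitution at x = π/2 gives 11.

Final answer: 11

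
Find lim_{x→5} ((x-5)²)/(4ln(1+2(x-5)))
Both numerator and denominator → 0 as x → 5; this is a 0/0 indeterminate form.
Expand each to leading order near x = 5: numerator ~ (x - 5)^2, denominator ~ 8·(x - 5).
The limit of the ratio is 0.

Final answer: 0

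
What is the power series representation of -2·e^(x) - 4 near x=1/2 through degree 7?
-4 - 2·e^(1/2) - 2·e^(1/2)·(x - 1/2) - e^(1/2)·(x - 1/2)^2 - e^(1/2)·(x - 1/2)^3/3 - e^(1/2)·(x - 1/2)^4/12 - e^(1/2)·(x - 1/2)^5/60 - e^(1/2)·(x - 1/2)^6/360 - e^(1/2)·(x - 1/2)^7/2520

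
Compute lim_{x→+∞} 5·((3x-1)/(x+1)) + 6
Evaluate the dominant behaviour as x → +∞; each term tends to a finite value or vanishes.
Limit = 21.

Final answer: 21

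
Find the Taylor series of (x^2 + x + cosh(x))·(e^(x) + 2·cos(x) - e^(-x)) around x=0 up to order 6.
x^6/10 + 41·x^5/60 - x^4 + 7·x^3/3 + 4·x^2 + 4·x + 2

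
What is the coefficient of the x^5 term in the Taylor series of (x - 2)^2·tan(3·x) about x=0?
Expand to order 5: (x - 2)^2·tan(3·x) = 693·x^5/5 - 36·x^4 + 39·x^3 - 12·x^2 + 12·x + O(x^6).
The coefficient of x^5 is 693/5.

Final answer: 693/5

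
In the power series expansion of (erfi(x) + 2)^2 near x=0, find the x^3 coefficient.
Expand to order 3: (erfi(x) + 2)^2 = 8·x^3/(3·√(π)) + 4·x^2/π + 8·x/√(π) + 4 + O(x^4).
The coefficient of x^3 is 8/(3·√(π)).

Final answer: 8/(3·√(π))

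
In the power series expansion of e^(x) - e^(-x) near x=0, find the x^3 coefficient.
Expand to order 3: e^(x) - e^(-x) = x^3/3 + 2·x + O(x^4).
The coefficient of x^3 is 1/3.

Final answer: 1/3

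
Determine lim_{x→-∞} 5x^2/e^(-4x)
This is an ∞/∞ indeterminate form as x → -∞.
Compare growth rates of the dominant terms (exponentials ≫ polynomials ≫ logarithms), or apply L'Hôpital's rule; the quotient → 0.
Limit = 0.

Final answer: 0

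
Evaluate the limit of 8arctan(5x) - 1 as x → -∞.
Evaluate the dominant behaviour as x → -∞; each term tends to a finite value or vanishes.
Limit = -4·π - 1.

Final answer: -4·π - 1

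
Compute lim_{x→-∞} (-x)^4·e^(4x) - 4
The product is a 0·∞ indeterminate form at x → -∞.
Rewrite the product as (-x)^4 / e^(-4x) (an ∞/∞ form) and apply L'Hôpital, or use the standard hierarchy e^(4|x|) ≫ |(-x)^4| as x → -∞.
The indeterminate product → 0, so the limit = -4.

Final answer: -4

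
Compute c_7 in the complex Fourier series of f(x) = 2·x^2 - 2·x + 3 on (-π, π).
Compute the real Fourier coefficients first: a_7 = -8/49, b_7 = -4/7.
Then c_7 = (a_7 − i·b_7)/2 = -4/49 + 2·i/7.

Final answer: -4/49 + 2·i/7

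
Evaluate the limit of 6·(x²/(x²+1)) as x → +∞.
Evaluate the dominant behaviour as x → +∞; each term tends to a finite value or vanishes.
Limit = 6.

Final answer: 6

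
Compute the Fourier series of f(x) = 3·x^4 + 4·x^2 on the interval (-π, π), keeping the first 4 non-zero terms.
(128 - 24·π^2)·cos(x) + (-5 + 6·π^2)·cos(2·x) - 8·π^2·cos(3·x)/3 + 4·π^2/3 + 3·π^4/5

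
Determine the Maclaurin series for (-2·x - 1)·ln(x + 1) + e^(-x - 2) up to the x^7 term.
x^7·(4/21 - e^(-2)/5040) + x^6·(-7/30 + e^(-2)/720) + x^5·(3/10 - e^(-2)/120) + x^4·(-5/12 + e^(-2)/24) + x^3·(2/3 - e^(-2)/6) + x^2·(-3/2 + e^(-2)/2) + x·(-1 - e^(-2)) + e^(-2)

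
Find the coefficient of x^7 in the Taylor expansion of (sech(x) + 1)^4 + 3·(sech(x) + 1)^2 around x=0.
Expand to order 7: (sech(x) + 1)^4 + 3·(sech(x) + 1)^2 = -3727·x^6/360 + 191·x^4/12 - 22·x^2 + 28 + O(x^8).
The coefficient of x^7 is 0.

Final answer: 0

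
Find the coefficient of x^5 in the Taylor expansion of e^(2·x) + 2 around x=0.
Expand to order 5: e^(2·x) + 2 = 4·x^5/15 + 2·x^4/3 + 4·x^3/3 + 2·x^2 + 2·x + 3 + O(x^6).
The coefficient of x^5 is 4/15.

Final answer: 4/15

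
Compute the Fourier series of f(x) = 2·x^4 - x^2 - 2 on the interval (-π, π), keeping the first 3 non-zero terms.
(100 - 16·π^2)·cos(x) + (-7 + 4·π^2)·cos(2·x) - π^2/3 - 2 + 2·π^4/5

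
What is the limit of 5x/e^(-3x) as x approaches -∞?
This is an ∞/∞ indeterminate form as x → -∞.
Compare growth rates of the dominant terms (exponentials ≫ polynomials ≫ logarithms), or apply L'Hôpital's rule; the quotient → 0.
Limit = 0.

Final answer: 0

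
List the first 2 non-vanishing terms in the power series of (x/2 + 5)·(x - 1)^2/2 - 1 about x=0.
3/2 - 19·x/4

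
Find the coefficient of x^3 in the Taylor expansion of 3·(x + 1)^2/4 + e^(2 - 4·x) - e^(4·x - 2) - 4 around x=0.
Expand to order 3: 3·(x + 1)^2/4 + e^(2 - 4·x) - e^(4·x - 2) - 4 = x^3·(-32·e^(2)/3 - 32·e^(-2)/3) + x^2·(-8·e^(-2) + 3/4 + 8·e^(2)) + x·(-4·e^(2) - 4·e^(-2) + 3/2) - 13/4 - e^(-2) + e^(2) + O(x^4).
The coefficient of x^3 is -32·e^(2)/3 - 32·e^(-2)/3.

Final answer: -32·e^(2)/3 - 32·e^(-2)/3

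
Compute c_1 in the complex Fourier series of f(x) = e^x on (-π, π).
Compute the real Fourier coefficients first: a_1 = (1 - e^(2·π))·e^(-π)/(2·π), b_1 = (-1 + e^(2·π))·e^(-π)/(2·π).
Then c_1 = (a_1 − i·b_1)/2 = -e^(π)/(4·π) + e^(-π)/(4·π) - i·e^(π)/(4·π) + i·e^(-π)/(4·π).

Final answer: -e^(π)/(4·π) + e^(-π)/(4·π) - i·e^(π)/(4·π) + i·e^(-π)/(4·π)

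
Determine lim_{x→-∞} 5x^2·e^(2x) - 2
The product is a 0·∞ indeterminate form at x → -∞.
Rewrite the product as 5x^2 / e^(-2x) (an ∞/∞ form) and apply L'Hôpital, or use the standard hierarchy e^(2|x|) ≫ |x^2| as x → -∞.
The indeterminate product → 0, so the limit = -2.

Final answer: -2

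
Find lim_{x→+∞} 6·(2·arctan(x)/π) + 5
Evaluate the dominant behaviour as x → +∞; each term tends to a finite value or vanishes.
Limit = 11.

Final answer: 11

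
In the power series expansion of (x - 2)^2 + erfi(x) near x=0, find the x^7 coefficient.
Expand to order 7: (x - 2)^2 + erfi(x) = x^7/(21·√(π)) + x^5/(5·√(π)) + 2·x^3/(3·√(π)) + x^2 + x·(-4 + 2/√(π)) + 4 + O(x^8).
The coefficient of x^7 is 1/(21·√(π)).

Final answer: 1/(21·√(π))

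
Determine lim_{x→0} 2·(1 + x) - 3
Direct substitution at x = 0 gives -1.

Final answer: -1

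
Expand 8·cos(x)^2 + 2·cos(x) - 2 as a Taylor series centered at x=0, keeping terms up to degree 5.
11·x^4/4 - 9·x^2 + 8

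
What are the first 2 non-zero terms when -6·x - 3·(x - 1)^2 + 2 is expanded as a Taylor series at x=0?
-3·x^2 - 1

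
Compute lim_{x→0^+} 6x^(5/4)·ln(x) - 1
The product is a 0·∞ indeterminate form at x → 0⁺.
Rewrite the product as 6·ln(x) / x^(-5/4) and apply L'Hôpital, or use the standard hierarchy x^(-5/4) ≫ |ln x| as x → 0⁺.
The indeterminate product → 0, so the limit = -1.

Final answer: -1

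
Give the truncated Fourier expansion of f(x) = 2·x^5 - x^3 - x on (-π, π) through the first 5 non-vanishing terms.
(-82·π^2 + 4·π^4 + 490)·sin(x) + (-2·π^4 - 31/2 + 11·π^2)·sin(2·x) + (-98·π^2/27 + 142/81 + 4·π^4/3)·sin(3·x) + (-π^4 - 5/32 + 7·π^2/4)·sin(4·x) + (-26·π^2/25 - 94/625 + 4·π^4/5)·sin(5·x)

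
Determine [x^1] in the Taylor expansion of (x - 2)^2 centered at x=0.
Expand to order 1: (x - 2)^2 = 4 - 4·x + O(x^2).
The coefficient of x^1 is -4.

Final answer: -4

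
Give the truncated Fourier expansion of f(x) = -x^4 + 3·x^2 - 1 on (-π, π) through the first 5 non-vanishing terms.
(-60 + 8·π^2)·cos(x) + (6 - 2·π^2)·cos(2·x) + (-52/27 + 8·π^2/9)·cos(3·x) + (15/16 - π^2/2)·cos(4·x) - π^4/5 - 1 + π^2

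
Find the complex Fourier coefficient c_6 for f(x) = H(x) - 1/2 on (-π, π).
Compute the real Fourier coefficients first: a_6 = 0, b_6 = 0.
Then c_6 = (a_6 − i·b_6)/2 = 0.

Final answer: 0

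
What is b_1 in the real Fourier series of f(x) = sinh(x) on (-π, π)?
b_1 = (1/π) ∫_{-π}^{π} f(x)·sin(1x) dx.
Evaluate the integral (use parity and integration by parts as needed): b_1 = sinh(π)/π.

Final answer: sinh(π)/π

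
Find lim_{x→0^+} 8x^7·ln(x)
This is a 0·∞ indeterminate form at x → 0⁺.
Rewrite the product as 8·ln(x) / x^(-7) and apply L'Hôpital, or use the standard hierarchy x^(-7) ≫ |ln x| as x → 0⁺.
The indeterminate product → 0, so the limit = 0.

Final answer: 0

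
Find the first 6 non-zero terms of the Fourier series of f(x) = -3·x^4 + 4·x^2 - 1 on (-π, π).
(-160 + 24·π^2)·cos(x) + (13 - 6·π^2)·cos(2·x) + (-32/9 + 8·π^2/3)·cos(3·x) + (25/16 - 3·π^2/2)·cos(4·x) + (-544/625 + 24·π^2/25)·cos(5·x) - 3·π^4/5 - 1 + 4·π^2/3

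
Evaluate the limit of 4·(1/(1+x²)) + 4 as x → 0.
Direct substitution at x = 0 gives 8.

Final answer: 8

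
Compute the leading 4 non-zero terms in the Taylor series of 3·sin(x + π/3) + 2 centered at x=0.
-x^3/4 - 3·√(3)·x^2/4 + 3·x/2 + 2 + 3·√(3)/2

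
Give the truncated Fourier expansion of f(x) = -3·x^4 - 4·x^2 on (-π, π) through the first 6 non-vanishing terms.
(-128 + 24·π^2)·cos(x) + (5 - 6·π^2)·cos(2·x) + 8·π^2·cos(3·x)/3 + (-3·π^2/2 - 7/16)·cos(4·x) + (256/625 + 24·π^2/25)·cos(5·x) - 3·π^4/5 - 4·π^2/3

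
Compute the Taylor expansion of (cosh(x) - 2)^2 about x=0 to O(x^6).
x^4/6 - x^2 + 1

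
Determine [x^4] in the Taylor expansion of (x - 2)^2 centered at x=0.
Expand to order 4: (x - 2)^2 = x^2 - 4·x + 4 + O(x^5).
The coefficient of x^4 is 0.

Final answer: 0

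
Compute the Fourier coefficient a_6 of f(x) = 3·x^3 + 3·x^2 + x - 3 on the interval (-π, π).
a_6 = (1/π) ∫_{-π}^{π} f(x)·cos(6x) dx.
Evaluate the integral (use parity and integration by parts as needed): a_6 = 1/3.

Final answer: 1/3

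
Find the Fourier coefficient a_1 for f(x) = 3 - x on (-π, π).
a_1 = (1/π) ∫_{-π}^{π} f(x)·cos(1x) dx.
Evaluate the integral (use parity and integration by parts as needed): a_1 = 0.

Final answer: 0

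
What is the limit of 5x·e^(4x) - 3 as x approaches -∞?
The product is a 0·∞ indeterminate form at x → -∞.
Rewrite the product as 5x / e^(-4x) (an ∞/∞ form) and apply L'Hôpital, or use the standard hierarchy e^(4|x|) ≫ |x| as x → -∞.
The indeterminate product → 0, so the limit = -3.

Final answer: -3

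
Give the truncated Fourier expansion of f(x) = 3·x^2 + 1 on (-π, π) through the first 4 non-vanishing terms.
-12·cos(x) + 3·cos(2·x) - 4·cos(3·x)/3 + 1 + π^2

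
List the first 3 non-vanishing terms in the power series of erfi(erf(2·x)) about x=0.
x^5·(-512/(3·π^2) + 64/(5·π) + 1024/(5·π^3)) + x^3·(-32/(3·π) + 128/(3·π^2)) + 8·x/π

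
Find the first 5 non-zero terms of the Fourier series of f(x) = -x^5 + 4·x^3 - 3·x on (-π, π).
(-294 - 2·π^4 + 48·π^2)·sin(x) + (-9·π^2 + 33/2 + π^4)·sin(2·x) + (-2·π^4/3 - 386/81 + 112·π^2/27)·sin(3·x) + (-21·π^2/8 + 159/64 + π^4/2)·sin(4·x) + (-2·π^4/5 - 1038/625 + 48·π^2/25)·sin(5·x)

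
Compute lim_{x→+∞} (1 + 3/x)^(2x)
As x → +∞: write (1 + 3/x)^(2x) = ((1 + 3/x)^x)^2 → (e^3)^2 = e^6.
Limit = e^(6).

Final answer: e^(6)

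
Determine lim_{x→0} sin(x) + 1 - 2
Direct substitution at x = 0 gives -1.

Final answer: -1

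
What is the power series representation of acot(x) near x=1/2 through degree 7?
acot(1/2) - 4·(x - 1/2)/5 + 8·(x - 1/2)^2/25 + 16·(x - 1/2)^3/375 - 96·(x - 1/2)^4/625 + 1216·(x - 1/2)^5/15625 + 1408·(x - 1/2)^6/46875 - 35584·(x - 1/2)^7/546875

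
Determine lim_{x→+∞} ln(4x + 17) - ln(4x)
This is an ∞ − ∞ indeterminate form.
Combine the logarithms: ln(4x+17) − ln(4x) = ln((4x+17)/(4x)) = ln(1 + 17/(4x)) → ln(1) = 0.
Limit = 0.

Final answer: 0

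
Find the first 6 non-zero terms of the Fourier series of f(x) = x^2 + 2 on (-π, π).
-4·cos(x) + cos(2·x) - 4·cos(3·x)/9 + cos(4·x)/4 - 4·cos(5·x)/25 + 2 + π^2/3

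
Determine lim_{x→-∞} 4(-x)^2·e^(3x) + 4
The product is a 0·∞ indeterminate form at x → -∞.
Rewrite the product as 4(-x)^2 / e^(-3x) (an ∞/∞ form) and apply L'Hôpital, or use the standard hierarchy e^(3|x|) ≫ |(-x)^2| as x → -∞.
The indeterminate product → 0, so the limit = 4.

Final answer: 4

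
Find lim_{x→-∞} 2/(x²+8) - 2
Evaluate the dominant behaviour as x → -∞; each term tends to a finite value or vanishes.
Limit = -2.

Final answer: -2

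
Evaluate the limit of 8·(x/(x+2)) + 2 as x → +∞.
Evaluate the dominant behaviour as x → +∞; each term tends to a finite value or vanishes.
Limit = 10.

Final answer: 10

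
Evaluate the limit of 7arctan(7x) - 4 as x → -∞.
Evaluate the dominant behaviour as x → -∞; each term tends to a finite value or vanishes.
Limit = -7·π/2 - 4.

Final answer: -7·π/2 - 4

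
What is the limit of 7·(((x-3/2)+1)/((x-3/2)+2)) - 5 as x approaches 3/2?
Direct substitution at x = 3/2 gives -3/2.

Final answer: -3/2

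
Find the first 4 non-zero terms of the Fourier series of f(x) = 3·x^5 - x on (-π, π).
(-120·π^2 + 6·π^4 + 718)·sin(x) + (-3·π^4 - 43/2 + 15·π^2)·sin(2·x) + (-40·π^2/9 + 62/27 + 2·π^4)·sin(3·x) + (-3·π^4/2 - 13/64 + 15·π^2/8)·sin(4·x)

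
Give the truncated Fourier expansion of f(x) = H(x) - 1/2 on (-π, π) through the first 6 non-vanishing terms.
2·sin(x)/π + 2·sin(3·x)/(3·π) + 2·sin(5·x)/(5·π) + 2·sin(7·x)/(7·π) + 2·sin(9·x)/(9·π) + 2·sin(11·x)/(11·π)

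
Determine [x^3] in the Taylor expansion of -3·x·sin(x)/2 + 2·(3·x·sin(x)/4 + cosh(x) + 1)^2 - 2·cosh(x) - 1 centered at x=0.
Expand to order 3: -3·x·sin(x)/2 + 2·(3·x·sin(x)/4 + cosh(x) + 1)^2 - 2·cosh(x) - 1 = 15·x^2/2 + 5 + O(x^4).
The coefficient of x^3 is 0.

Final answer: 0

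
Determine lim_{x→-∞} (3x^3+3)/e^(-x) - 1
The quotient is an ∞/∞ indeterminate form as x → -∞.
Compare growth rates of the dominant terms (exponentials ≫ polynomials ≫ logarithms), or apply L'Hôpital's rule; the quotient → 0.
Adding the constant: 0 - 1 = -1. Limit = -1.

Final answer: -1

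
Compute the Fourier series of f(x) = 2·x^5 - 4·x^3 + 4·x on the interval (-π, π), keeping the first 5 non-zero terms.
(-88·π^2 + 4·π^4 + 536)·sin(x) + (-2·π^4 - 25 + 14·π^2)·sin(2·x) + (-152·π^2/27 + 520/81 + 4·π^4/3)·sin(3·x) + (-π^4 - 103/32 + 13·π^2/4)·sin(4·x) + (-56·π^2/25 + 1336/625 + 4·π^4/5)·sin(5·x)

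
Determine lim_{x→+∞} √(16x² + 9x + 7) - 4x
As x → +∞: multiply by the conjugate to get (9x+7)/(√(16x²+9x+7)+4x); the denominator ~ 8x, so the limit is 9/8.
Limit = 9/8.

Final answer: 9/8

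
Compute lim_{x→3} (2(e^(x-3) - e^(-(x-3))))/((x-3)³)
Both numerator and denominator → 0 as x → 3; this is a 0/0 indeterminate form.
Expand each to leading order near x = 3: numerator ~ 4·(x - 3), denominator ~ (x - 3)^3.
The limit of the ratio is ∞.

Final answer: ∞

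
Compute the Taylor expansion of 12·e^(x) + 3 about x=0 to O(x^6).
x^5/10 + x^4/2 + 2·x^3 + 6·x^2 + 12·x + 15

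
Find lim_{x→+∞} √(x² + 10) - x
This is an ∞ − ∞ indeterminate form.
Multiply and divide by the conjugate √(x²+10) + x; the x² terms cancel, leaving 10/(√(x²+10)+x) → 0.
Limit = 0.

Final answer: 0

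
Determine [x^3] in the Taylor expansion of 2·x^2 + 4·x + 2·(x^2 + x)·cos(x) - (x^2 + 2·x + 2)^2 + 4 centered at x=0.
Expand to order 3: 2·x^2 + 4·x + 2·(x^2 + x)·cos(x) - (x^2 + 2·x + 2)^2 + 4 = -5·x^3 - 4·x^2 - 2·x + O(x^4).
The coefficient of x^3 is -5.

Final answer: -5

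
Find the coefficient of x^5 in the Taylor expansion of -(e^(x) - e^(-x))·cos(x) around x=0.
Expand to order 5: -(e^(x) - e^(-x))·cos(x) = x^5/15 + 2·x^3/3 - 2·x + O(x^6).
The coefficient of x^5 is 1/15.

Final answer: 1/15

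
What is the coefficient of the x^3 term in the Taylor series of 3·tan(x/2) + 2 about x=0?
Expand to order 3: 3·tan(x/2) + 2 = x^3/8 + 3·x/2 + 2 + O(x^4).
The coefficient of x^3 is 1/8.

Final answer: 1/8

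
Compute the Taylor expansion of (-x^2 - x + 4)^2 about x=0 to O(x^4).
2·x^3 - 7·x^2 - 8·x + 16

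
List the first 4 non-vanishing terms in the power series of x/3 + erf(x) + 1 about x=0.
x^5/(5·√(π)) - 2·x^3/(3·√(π)) + x·(1/3 + 2/√(π)) + 1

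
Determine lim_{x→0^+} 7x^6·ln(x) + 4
The product is a 0·∞ indeterminate form at x → 0⁺.
Rewrite the product as 7·ln(x) / x^(-6) and apply L'Hôpital, or use the standard hierarchy x^(-6) ≫ |ln x| as x → 0⁺.
The indeterminate product → 0, so the limit = 4.

Final answer: 4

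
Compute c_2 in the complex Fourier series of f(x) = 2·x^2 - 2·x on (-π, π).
Compute the real Fourier coefficients first: a_2 = 2, b_2 = 2.
Then c_2 = (a_2 − i·b_2)/2 = 1 - i.

Final answer: 1 - i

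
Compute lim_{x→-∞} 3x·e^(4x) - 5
The product is a 0·∞ indeterminate form at x → -∞.
Rewrite the product as 3x / e^(-4x) (an ∞/∞ form) and apply L'Hôpital, or use the standard hierarchy e^(4|x|) ≫ |x| as x → -∞.
The indeterminate product → 0, so the limit = -5.

Final answer: -5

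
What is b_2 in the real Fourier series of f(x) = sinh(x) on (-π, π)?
b_2 = (1/π) ∫_{-π}^{π} f(x)·sin(2x) dx.
Evaluate the integral (use parity and integration by parts as needed): b_2 = -4·sinh(π)/(5·π).

Final answer: -4·sinh(π)/(5·π)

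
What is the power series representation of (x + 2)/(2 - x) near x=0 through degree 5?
x^5/16 + x^4/8 + x^3/4 + x^2/2 + x + 1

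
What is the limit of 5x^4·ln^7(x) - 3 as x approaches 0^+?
The product is a 0·∞ indeterminate form at x → 0⁺.
Rewrite the product as 5·ln^7(x) / x^(-4) and apply L'Hôpital, or use the standard hierarchy x^(-4) ≫ |ln x|^7 as x → 0⁺.
The indeterminate product → 0, so the limit = -3.

Final answer: -3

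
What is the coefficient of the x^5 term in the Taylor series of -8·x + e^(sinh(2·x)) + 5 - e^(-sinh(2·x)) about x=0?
Expand to order 5: -8·x + e^(sinh(2·x)) + 5 - e^(-sinh(2·x)) = 32·x^5/5 + 16·x^3/3 - 4·x + 5 + O(x^6).
The coefficient of x^5 is 32/5.

Final answer: 32/5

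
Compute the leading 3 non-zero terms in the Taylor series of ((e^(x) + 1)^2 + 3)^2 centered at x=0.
58·x^2 + 56·x + 49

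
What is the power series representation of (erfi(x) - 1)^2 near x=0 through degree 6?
56·x^6/(45·π) - 2·x^5/(5·√(π)) + 8·x^4/(3·π) - 4·x^3/(3·√(π)) + 4·x^2/π - 4·x/√(π) + 1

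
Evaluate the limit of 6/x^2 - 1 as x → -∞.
Evaluate the dominant behaviour as x → -∞; each term tends to a finite value or vanishes.
Limit = -1.

Final answer: -1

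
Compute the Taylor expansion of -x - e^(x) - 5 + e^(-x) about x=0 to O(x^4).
-x^3/3 - 3·x - 5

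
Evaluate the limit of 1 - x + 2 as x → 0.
Direct substitution at x = 0 gives 3.

Final answer: 3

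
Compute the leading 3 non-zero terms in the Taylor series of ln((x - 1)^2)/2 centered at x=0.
-x^3/3 - x^2/2 - x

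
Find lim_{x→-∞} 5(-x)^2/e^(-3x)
This is an ∞/∞ indeterminate form as x → -∞.
Compare growth rates of the dominant terms (exponentials ≫ polynomials ≫ logarithms), or apply L'Hôpital's rule; the quotient → 0.
Limit = 0.

Final answer: 0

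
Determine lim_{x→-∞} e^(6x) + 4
Evaluate the dominant behaviour as x → -∞; each term tends to a finite value or vanishes.
Limit = 4.

Final answer: 4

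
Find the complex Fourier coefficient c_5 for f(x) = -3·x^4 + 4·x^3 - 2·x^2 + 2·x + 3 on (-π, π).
Compute the real Fourier coefficients first: a_5 = 56/625 + 24·π^2/25, b_5 = 52/125 + 8·π^2/5.
Then c_5 = (a_5 − i·b_5)/2 = 28/625 + 12·π^2/25 - 4·i·π^2/5 - 26·i/125.

Final answer: 28/625 + 12·π^2/25 - 4·i·π^2/5 - 26·i/125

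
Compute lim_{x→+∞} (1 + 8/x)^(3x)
As x → +∞: write (1 + 8/x)^(3x) = ((1 + 8/x)^x)^3 → (e^8)^3 = e^24.
Limit = e^(24).

Final answer: e^(24)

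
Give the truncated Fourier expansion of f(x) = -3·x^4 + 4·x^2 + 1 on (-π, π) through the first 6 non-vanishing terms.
(-160 + 24·π^2)·cos(x) + (13 - 6·π^2)·cos(2·x) + (-32/9 + 8·π^2/3)·cos(3·x) + (25/16 - 3·π^2/2)·cos(4·x) + (-544/625 + 24·π^2/25)·cos(5·x) - 3·π^4/5 + 1 + 4·π^2/3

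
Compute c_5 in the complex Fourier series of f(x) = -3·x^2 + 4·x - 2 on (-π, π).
Compute the real Fourier coefficients first: a_5 = 12/25, b_5 = 8/5.
Then c_5 = (a_5 − i·b_5)/2 = 6/25 - 4·i/5.

Final answer: 6/25 - 4·i/5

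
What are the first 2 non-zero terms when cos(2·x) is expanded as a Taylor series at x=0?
1 - 2·x^2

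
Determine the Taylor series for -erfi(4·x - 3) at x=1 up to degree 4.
-erfi(1) - 8·e·(x - 1)/√(π) - 32·e·(x - 1)^2/√(π) - 128·e·(x - 1)^3/√(π) - 1280·e·(x - 1)^4/(3·√(π))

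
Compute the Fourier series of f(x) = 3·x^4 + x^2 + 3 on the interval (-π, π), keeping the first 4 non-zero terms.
(140 - 24·π^2)·cos(x) + (-8 + 6·π^2)·cos(2·x) + (4/3 - 8·π^2/3)·cos(3·x) + 3 + π^2/3 + 3·π^4/5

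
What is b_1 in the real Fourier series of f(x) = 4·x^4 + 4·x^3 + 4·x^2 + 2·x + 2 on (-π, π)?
b_1 = (1/π) ∫_{-π}^{π} f(x)·sin(1x) dx.
Evaluate the integral (use parity and integration by parts as needed): b_1 = -44 + 8·π^2.

Final answer: -44 + 8·π^2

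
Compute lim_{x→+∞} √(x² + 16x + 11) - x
This is an ∞ − ∞ indeterminate form.
Multiply and divide by the conjugate √(x²+16x + 11) + x; the x² terms cancel, leaving (16x + 11)/(√(x²+16x + 11)+x) → 16/2 = 8.
Limit = 8.

Final answer: 8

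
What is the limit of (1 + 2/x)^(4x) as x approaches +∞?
As x → +∞: write (1 + 2/x)^(4x) = ((1 + 2/x)^x)^4 → (e^2)^4 = e^8.
Limit = e^(8).

Final answer: e^(8)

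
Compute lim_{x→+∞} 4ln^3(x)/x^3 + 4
The quotient is an ∞/∞ indeterminate form as x → +∞.
The polynomial denominator x^3 dominates the logarithmic numerator (any positive power of x ≫ ln^3(x) as x → ∞), so the quotient → 0.
Adding the constant: 0 + 4 = 4. Limit = 4.

Final answer: 4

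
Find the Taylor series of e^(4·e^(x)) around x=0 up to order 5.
1357·x^5·e^(4)/30 + 63·x^4·e^(4)/2 + 58·x^3·e^(4)/3 + 10·x^2·e^(4) + 4·x·e^(4) + e^(4)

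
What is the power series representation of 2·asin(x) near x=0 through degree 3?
x^3/3 + 2·x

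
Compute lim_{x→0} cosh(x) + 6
Direct substitution at x = 0 gives 7.

Final answer: 7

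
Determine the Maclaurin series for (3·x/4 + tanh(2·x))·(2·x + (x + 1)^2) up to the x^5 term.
8·x^5/5 - 32·x^4/3 + x^3/12 + 11·x^2 + 11·x/4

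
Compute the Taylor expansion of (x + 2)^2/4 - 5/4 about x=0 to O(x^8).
x^2/4 + x - 1/4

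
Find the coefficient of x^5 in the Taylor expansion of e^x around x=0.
Expand to order 5: e^x = x^5/120 + x^4/24 + x^3/6 + x^2/2 + x + 1 + O(x^6).
The coefficient of x^5 is 1/120.

Final answer: 1/120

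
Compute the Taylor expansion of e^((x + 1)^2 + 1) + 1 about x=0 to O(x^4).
10·x^3·e^(2)/3 + 3·x^2·e^(2) + 2·x·e^(2) + 1 + e^(2)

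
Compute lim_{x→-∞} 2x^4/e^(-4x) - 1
The quotient is an ∞/∞ indeterminate form as x → -∞.
Compare growth rates of the dominant terms (exponentials ≫ polynomials ≫ logarithms), or apply L'Hôpital's rule; the quotient → 0.
Adding the constant: 0 - 1 = -1. Limit = -1.

Final answer: -1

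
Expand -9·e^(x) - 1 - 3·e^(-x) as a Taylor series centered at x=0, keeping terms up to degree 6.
-x^6/60 - x^5/20 - x^4/2 - x^3 - 6·x^2 - 6·x - 13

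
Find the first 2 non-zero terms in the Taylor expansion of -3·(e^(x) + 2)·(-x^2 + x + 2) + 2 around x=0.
-15·x - 16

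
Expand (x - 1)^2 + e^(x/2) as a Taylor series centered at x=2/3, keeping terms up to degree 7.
1/9 + e^(1/3) + (-2/3 + e^(1/3)/2)·(x - 2/3) + (e^(1/3)/8 + 1)·(x - 2/3)^2 + e^(1/3)·(x - 2/3)^3/48 + e^(1/3)·(x - 2/3)^4/384 + e^(1/3)·(x - 2/3)^5/3840 + e^(1/3)·(x - 2/3)^6/46080 + e^(1/3)·(x - 2/3)^7/645120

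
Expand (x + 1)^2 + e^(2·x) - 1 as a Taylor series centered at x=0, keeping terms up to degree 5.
4·x^5/15 + 2·x^4/3 + 4·x^3/3 + 3·x^2 + 4·x + 1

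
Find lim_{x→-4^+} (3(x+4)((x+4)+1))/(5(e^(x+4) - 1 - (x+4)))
Both numerator and denominator → 0 as x → -4^+; this is a 0/0 indeterminate form.
Expand each to leading order near x = -4: numerator ~ 3·(x + 4), denominator ~ 5·(x + 4)^2/2.
The limit of the ratio is ∞.

Final answer: ∞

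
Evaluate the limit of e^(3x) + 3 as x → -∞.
Evaluate the dominant behaviour as x → -∞; each term tends to a finite value or vanishes.
Limit = 3.

Final answer: 3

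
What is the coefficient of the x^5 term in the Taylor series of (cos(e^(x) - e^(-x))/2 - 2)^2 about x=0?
0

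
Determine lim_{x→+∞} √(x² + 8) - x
This is an ∞ − ∞ indeterminate form.
Multiply and divide by the conjugate √(x²+8) + x; the x² terms cancel, leaving 8/(√(x²+8)+x) → 0.
Limit = 0.

Final answer: 0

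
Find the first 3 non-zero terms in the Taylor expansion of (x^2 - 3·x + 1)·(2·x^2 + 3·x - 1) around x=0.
-8·x^2 + 6·x - 1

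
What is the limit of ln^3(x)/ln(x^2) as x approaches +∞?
This is an ∞/∞ indeterminate form as x → +∞.
Write ln(x^2) = 2·ln(x), reducing the quotient to ln^2(x)/2 → ∞.
Limit = ∞.

Final answer: ∞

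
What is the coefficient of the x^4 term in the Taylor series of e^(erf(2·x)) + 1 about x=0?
Expand to order 4: e^(erf(2·x)) + 1 = x^4·(-64/(3·π) + 32/(3·π^2)) + x^3·(-16/(3·√(π)) + 32/(3·π^(3/2))) + 8·x^2/π + 4·x/√(π) + 2 + O(x^5).
The coefficient of x^4 is -64/(3·π) + 32/(3·π^2).

Final answer: -64/(3·π) + 32/(3·π^2)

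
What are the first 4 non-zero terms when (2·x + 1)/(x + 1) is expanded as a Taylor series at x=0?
x^3 - x^2 + x + 1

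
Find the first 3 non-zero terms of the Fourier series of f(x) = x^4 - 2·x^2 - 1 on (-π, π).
(56 - 8·π^2)·cos(x) + (-5 + 2·π^2)·cos(2·x) - 2·π^2/3 - 1 + π^4/5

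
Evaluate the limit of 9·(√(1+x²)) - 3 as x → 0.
Direct substitution at x = 0 gives 6.

Final answer: 6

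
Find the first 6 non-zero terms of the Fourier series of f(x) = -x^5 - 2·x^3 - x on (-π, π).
(-218 - 2·π^4 + 36·π^2)·sin(x) + (-3·π^2 + 11/2 + π^4)·sin(2·x) + (-2·π^4/3 - 62/81 + 4·π^2/27)·sin(3·x) + (23/64 + 3·π^2/8 + π^4/2)·sin(4·x) + (-2·π^4/5 - 12·π^2/25 - 178/625)·sin(5·x) + (41/162 + 13·π^2/27 + π^4/3)·sin(6·x)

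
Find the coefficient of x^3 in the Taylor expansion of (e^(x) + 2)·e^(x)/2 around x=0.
Expand to order 3: (e^(x) + 2)·e^(x)/2 = 5·x^3/6 + 3·x^2/2 + 2·x + 3/2 + O(x^4).
The coefficient of x^3 is 5/6.

Final answer: 5/6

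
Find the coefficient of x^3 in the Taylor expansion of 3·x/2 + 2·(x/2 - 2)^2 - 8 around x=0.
Expand to order 3: 3·x/2 + 2·(x/2 - 2)^2 - 8 = x^2/2 - 5·x/2 + O(x^4).
The coefficient of x^3 is 0.

Final answer: 0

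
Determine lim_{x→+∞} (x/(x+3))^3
As x → +∞: x/(x+3) = 1/(1 + 3/x) → 1, and the 3rd power of a limit-1 base also → 1.
Limit = 1.

Final answer: 1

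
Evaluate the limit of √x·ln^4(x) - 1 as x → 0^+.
The product is a 0·∞ indeterminate form at x → 0⁺.
Rewrite the product as ln^4(x) / x^(-1/2) and apply L'Hôpital, or use the standard hierarchy x^(-1/2) ≫ |ln x|^4 as x → 0⁺.
The indeterminate product → 0, so the limit = -1.

Final answer: -1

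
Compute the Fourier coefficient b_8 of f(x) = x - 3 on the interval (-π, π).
b_8 = (1/π) ∫_{-π}^{π} f(x)·sin(8x) dx.
Evaluate the integral (use parity and integration by parts as needed): b_8 = -1/4.

Final answer: -1/4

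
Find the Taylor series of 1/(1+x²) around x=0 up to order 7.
-x^6 + x^4 - x^2 + 1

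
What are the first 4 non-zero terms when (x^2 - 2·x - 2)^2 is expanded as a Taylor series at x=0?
x^4 - 4·x^3 + 8·x + 4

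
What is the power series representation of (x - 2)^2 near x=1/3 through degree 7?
25/9 - 10·(x - 1/3)/3 + (x - 1/3)^2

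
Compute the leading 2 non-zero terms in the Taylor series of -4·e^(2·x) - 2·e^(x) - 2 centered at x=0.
-10·x - 8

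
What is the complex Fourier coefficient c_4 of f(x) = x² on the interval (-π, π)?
Compute the real Fourier coefficients first: a_4 = 1/4, b_4 = 0.
Then c_4 = (a_4 − i·b_4)/2 = 1/8.

Final answer: 1/8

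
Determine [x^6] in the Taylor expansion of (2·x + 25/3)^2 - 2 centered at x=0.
Expand to order 6: (2·x + 25/3)^2 - 2 = 4·x^2 + 100·x/3 + 607/9 + O(x^7).
The coefficient of x^6 is 0.

Final answer: 0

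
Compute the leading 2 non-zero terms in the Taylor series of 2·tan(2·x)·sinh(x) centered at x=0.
6·x^4 + 4·x^2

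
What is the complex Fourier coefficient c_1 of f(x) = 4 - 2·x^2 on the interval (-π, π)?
Compute the real Fourier coefficients first: a_1 = 8, b_1 = 0.
Then c_1 = (a_1 − i·b_1)/2 = 4.

Final answer: 4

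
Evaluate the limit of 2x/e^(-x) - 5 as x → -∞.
The quotient is an ∞/∞ indeterminate form as x → -∞.
Compare growth rates of the dominant terms (exponentials ≫ polynomials ≫ logarithms), or apply L'Hôpital's rule; the quotient → 0.
Adding the constant: 0 - 5 = -5. Limit = -5.

Final answer: -5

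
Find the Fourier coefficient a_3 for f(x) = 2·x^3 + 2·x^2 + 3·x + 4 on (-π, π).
a_3 = (1/π) ∫_{-π}^{π} f(x)·cos(3x) dx.
Evaluate the integral (use parity and integration by parts as needed): a_3 = -8/9.

Final answer: -8/9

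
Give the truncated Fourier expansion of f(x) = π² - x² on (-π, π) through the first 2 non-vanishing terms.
4·cos(x) + 2·π^2/3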